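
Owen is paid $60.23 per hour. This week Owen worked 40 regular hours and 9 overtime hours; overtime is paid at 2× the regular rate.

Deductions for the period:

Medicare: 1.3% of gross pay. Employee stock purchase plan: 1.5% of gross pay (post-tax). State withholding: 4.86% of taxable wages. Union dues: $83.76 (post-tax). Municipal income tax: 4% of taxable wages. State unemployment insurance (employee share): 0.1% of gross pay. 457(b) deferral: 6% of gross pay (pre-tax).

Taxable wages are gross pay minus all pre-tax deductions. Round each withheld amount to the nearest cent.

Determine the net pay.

$2,807.74

Regular pay: 40 × $60.23 = $2,409.20
Overtime pay: 9 × $60.23 × 2 = $1,084.14
Gross pay = $2,409.20 + $1,084.14 = $3,493.34
457(b) deferral: $3,493.34 × 0.06 = $209.60
Taxable wages = $3,493.34 − $209.60 = $3,283.74
Municipal income tax: $3,283.74 × 0.04 = $131.35
State withholding: $3,283.74 × 0.0486 = $159.59
State unemployment insurance (employee share): $3,493.34 × 0.001 = $3.49
Medicare: $3,493.34 × 0.013 = $45.41
Employee stock purchase plan: $3,493.34 × 0.015 = $52.40
Union dues: $83.76
Total deductions = $209.60 + $131.35 + $159.59 + $3.49 + $45.41 + $52.40 + $83.76 = $685.60
Net pay = $3,493.34 − $685.60 = $2,807.74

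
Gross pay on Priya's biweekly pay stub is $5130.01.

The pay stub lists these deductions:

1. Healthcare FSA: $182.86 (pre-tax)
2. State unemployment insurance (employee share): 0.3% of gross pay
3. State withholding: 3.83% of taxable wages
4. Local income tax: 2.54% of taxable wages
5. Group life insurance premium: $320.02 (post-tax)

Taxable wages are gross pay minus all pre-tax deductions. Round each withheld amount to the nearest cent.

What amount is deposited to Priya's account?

Healthcare FSA: $182.86
Taxable wages = $5130.01 − $182.86 = $4947.15
Local income tax: $4947.15 × 0.0254 = $125.66
State withholding: $4947.15 × 0.0383 = $189.48
State unemployment insurance (employee share): $5130.01 × 0.003 = $15.39
Group life insurance premium: $320.02
Total deductions = $182.86 + $125.66 + $189.48 + $15.39 + $320.02 = $833.41
Net pay = $5130.01 − $833.41 = $4296.60

$4296.60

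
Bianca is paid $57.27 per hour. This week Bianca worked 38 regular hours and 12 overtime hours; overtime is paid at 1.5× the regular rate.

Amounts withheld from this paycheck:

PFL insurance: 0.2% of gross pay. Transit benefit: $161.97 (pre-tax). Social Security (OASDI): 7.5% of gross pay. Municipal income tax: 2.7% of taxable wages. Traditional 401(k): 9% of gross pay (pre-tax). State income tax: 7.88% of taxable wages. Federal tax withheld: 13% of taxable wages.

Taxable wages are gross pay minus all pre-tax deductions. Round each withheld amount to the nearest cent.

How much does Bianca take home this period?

$1,859.58

Regular pay: 38 × $57.27 = $2,176.26
Overtime pay: 12 × $57.27 × 1.5 = $1,030.86
Gross pay = $2,176.26 + $1,030.86 = $3,207.12
Transit benefit: $161.97
Traditional 401(k): $3,207.12 × 0.09 = $288.64
Pre-tax total = $161.97 + $288.64 = $450.61
Taxable wages = $3,207.12 − $450.61 = $2,756.51
Federal tax withheld: $2,756.51 × 0.13 = $358.35
State income tax: $2,756.51 × 0.0788 = $217.21
Municipal income tax: $2,756.51 × 0.027 = $74.43
Social Security (OASDI): $3,207.12 × 0.075 = $240.53
PFL insurance: $3,207.12 × 0.002 = $6.41
Total deductions = $161.97 + $288.64 + $358.35 + $217.21 + $74.43 + $240.53 + $6.41 = $1,347.54
Net pay = $3,207.12 − $1,347.54 = $1,859.58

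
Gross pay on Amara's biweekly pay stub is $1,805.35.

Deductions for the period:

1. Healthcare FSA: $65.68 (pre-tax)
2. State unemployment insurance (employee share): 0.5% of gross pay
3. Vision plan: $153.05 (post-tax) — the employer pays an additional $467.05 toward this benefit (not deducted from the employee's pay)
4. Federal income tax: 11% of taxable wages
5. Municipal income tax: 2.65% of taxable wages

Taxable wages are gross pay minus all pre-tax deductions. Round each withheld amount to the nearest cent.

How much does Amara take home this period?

$1,340.13

Healthcare FSA: $65.68
Taxable wages = $1,805.35 − $65.68 = $1,739.67
Municipal income tax: $1,739.67 × 0.0265 = $46.10
Federal income tax: $1,739.67 × 0.11 = $191.36
State unemployment insurance (employee share): $1,805.35 × 0.005 = $9.03
Vision plan: $153.05
(Employer's $467.05 toward vision plan is not withheld from the employee.)
Total deductions = $65.68 + $46.10 + $191.36 + $9.03 + $153.05 = $465.22
Net pay = $1,805.35 − $465.22 = $1,340.13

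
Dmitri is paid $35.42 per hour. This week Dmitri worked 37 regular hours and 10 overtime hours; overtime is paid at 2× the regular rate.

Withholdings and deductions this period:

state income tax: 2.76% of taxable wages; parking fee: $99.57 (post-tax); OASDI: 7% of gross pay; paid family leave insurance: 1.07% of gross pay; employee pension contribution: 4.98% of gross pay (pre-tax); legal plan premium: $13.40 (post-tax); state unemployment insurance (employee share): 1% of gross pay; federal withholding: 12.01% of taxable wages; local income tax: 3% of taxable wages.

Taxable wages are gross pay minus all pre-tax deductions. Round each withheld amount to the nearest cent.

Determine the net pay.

$1,281.41

Regular pay: 37 × $35.42 = $1,310.54
Overtime pay: 10 × $35.42 × 2 = $708.40
Gross pay = $1,310.54 + $708.40 = $2,018.94
Employee pension contribution: $2,018.94 × 0.0498 = $100.54
Taxable wages = $2,018.94 − $100.54 = $1,918.40
Federal withholding: $1,918.40 × 0.1201 = $230.40
State income tax: $1,918.40 × 0.0276 = $52.95
Local income tax: $1,918.40 × 0.03 = $57.55
Paid family leave insurance: $2,018.94 × 0.0107 = $21.60
OASDI: $2,018.94 × 0.07 = $141.33
State unemployment insurance (employee share): $2,018.94 × 0.01 = $20.19
Legal plan premium: $13.40
Parking fee: $99.57
Total deductions = $100.54 + $230.40 + $52.95 + $57.55 + $21.60 + $141.33 + $20.19 + $13.40 + $99.57 = $737.53
Net pay = $2,018.94 − $737.53 = $1,281.41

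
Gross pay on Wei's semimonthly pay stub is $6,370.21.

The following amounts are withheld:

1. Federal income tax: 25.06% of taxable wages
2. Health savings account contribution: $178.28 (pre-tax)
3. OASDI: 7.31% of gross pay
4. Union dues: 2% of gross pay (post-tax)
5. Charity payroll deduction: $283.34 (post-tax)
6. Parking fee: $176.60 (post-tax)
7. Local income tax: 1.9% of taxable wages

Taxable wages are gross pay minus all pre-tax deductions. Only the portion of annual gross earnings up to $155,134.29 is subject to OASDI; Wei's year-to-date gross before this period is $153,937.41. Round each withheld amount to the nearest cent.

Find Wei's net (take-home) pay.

$3,847.75

Health savings account contribution: $178.28
Taxable wages = $6,370.21 − $178.28 = $6,191.93
Federal income tax: $6,191.93 × 0.2506 = $1,551.70
Local income tax: $6,191.93 × 0.019 = $117.65
OASDI: only $155,134.29 − $153,937.41 = $1,196.88 of this check is subject → $1,196.88 × 0.0731 = $87.49
Parking fee: $176.60
Union dues: $6,370.21 × 0.02 = $127.40
Charity payroll deduction: $283.34
Total deductions = $178.28 + $1,551.70 + $117.65 + $87.49 + $176.60 + $127.40 + $283.34 = $2,522.46
Net pay = $6,370.21 − $2,522.46 = $3,847.75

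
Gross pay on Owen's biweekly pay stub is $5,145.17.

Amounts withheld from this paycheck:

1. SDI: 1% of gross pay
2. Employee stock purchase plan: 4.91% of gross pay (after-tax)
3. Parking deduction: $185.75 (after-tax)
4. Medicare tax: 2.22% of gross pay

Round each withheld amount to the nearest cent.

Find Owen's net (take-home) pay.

$4,541.12

SDI: $5,145.17 × 0.01 = $51.45
Medicare tax: $5,145.17 × 0.0222 = $114.22
Employee stock purchase plan: $5,145.17 × 0.0491 = $252.63
Parking deduction: $185.75
Total deductions = $51.45 + $114.22 + $252.63 + $185.75 = $604.05
Net pay = $5,145.17 − $604.05 = $4,541.12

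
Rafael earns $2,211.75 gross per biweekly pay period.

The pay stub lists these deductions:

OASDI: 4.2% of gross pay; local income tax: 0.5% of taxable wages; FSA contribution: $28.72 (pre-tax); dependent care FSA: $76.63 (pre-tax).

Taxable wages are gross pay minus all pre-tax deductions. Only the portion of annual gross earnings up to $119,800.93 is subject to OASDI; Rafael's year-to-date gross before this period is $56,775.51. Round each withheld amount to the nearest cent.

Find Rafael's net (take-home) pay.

FSA contribution: $28.72
Dependent care FSA: $76.63
Pre-tax total = $28.72 + $76.63 = $105.35
Taxable wages = $2,211.75 − $105.35 = $2,106.40
Local income tax: $2,106.40 × 0.005 = $10.53
OASDI: cap not yet reached, full $2,211.75 is subject → $2,211.75 × 0.042 = $92.89
Total deductions = $28.72 + $76.63 + $10.53 + $92.89 = $208.77
Net pay = $2,211.75 − $208.77 = $2,002.98

$2,002.98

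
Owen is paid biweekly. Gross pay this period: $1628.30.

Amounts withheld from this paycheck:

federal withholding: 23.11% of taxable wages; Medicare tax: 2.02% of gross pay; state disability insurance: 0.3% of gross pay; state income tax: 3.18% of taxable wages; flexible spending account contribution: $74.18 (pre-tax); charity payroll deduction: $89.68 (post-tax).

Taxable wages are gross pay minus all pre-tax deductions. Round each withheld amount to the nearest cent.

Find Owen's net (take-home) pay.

Flexible spending account contribution: $74.18
Taxable wages = $1628.30 − $74.18 = $1554.12
State income tax: $1554.12 × 0.0318 = $49.42
Federal withholding: $1554.12 × 0.2311 = $359.16
State disability insurance: $1628.30 × 0.003 = $4.88
Medicare tax: $1628.30 × 0.0202 = $32.89
Charity payroll deduction: $89.68
Total deductions = $74.18 + $49.42 + $359.16 + $4.88 + $32.89 + $89.68 = $610.21
Net pay = $1628.30 − $610.21 = $1018.09

$1018.09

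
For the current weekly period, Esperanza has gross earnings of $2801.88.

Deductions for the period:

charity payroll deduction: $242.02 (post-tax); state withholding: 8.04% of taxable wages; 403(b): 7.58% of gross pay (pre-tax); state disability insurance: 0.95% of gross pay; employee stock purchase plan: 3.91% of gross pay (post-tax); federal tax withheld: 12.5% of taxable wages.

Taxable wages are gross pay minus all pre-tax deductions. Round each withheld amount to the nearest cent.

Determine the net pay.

$1679.42

403(b): $2801.88 × 0.0758 = $212.38
Taxable wages = $2801.88 − $212.38 = $2589.50
Federal tax withheld: $2589.50 × 0.125 = $323.69
State withholding: $2589.50 × 0.0804 = $208.20
State disability insurance: $2801.88 × 0.0095 = $26.62
Charity payroll deduction: $242.02
Employee stock purchase plan: $2801.88 × 0.0391 = $109.55
Total deductions = $212.38 + $323.69 + $208.20 + $26.62 + $242.02 + $109.55 = $1122.46
Net pay = $2801.88 − $1122.46 = $1679.42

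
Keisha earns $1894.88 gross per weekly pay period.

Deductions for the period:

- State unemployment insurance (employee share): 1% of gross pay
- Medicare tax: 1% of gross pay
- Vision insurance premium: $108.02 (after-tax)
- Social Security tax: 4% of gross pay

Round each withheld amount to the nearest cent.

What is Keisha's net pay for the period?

Social Security tax: $1894.88 × 0.04 = $75.80
State unemployment insurance (employee share): $1894.88 × 0.01 = $18.95
Medicare tax: $1894.88 × 0.01 = $18.95
Vision insurance premium: $108.02
Total deductions = $75.80 + $18.95 + $18.95 + $108.02 = $221.72
Net pay = $1894.88 − $221.72 = $1673.16

$1673.16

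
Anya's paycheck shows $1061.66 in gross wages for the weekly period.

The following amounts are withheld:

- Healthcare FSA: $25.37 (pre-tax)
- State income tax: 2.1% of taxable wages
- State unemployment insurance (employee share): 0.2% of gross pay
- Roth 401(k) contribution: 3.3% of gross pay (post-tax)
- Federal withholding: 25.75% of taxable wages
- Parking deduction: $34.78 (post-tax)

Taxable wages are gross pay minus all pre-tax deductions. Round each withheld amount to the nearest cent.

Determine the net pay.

Healthcare FSA: $25.37
Taxable wages = $1061.66 − $25.37 = $1036.29
Federal withholding: $1036.29 × 0.2575 = $266.84
State income tax: $1036.29 × 0.021 = $21.76
State unemployment insurance (employee share): $1061.66 × 0.002 = $2.12
Parking deduction: $34.78
Roth 401(k) contribution: $1061.66 × 0.033 = $35.03
Total deductions = $25.37 + $266.84 + $21.76 + $2.12 + $34.78 + $35.03 = $385.90
Net pay = $1061.66 − $385.90 = $675.76

$675.76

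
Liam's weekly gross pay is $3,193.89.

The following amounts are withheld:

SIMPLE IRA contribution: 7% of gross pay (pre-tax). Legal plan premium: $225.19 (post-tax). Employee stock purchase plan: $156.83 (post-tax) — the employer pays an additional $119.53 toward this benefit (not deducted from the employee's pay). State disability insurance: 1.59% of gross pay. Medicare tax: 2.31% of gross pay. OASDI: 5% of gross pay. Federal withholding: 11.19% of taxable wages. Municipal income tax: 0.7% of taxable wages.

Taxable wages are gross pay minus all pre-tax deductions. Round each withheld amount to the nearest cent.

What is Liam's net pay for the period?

$1,950.88

SIMPLE IRA contribution: $3,193.89 × 0.07 = $223.57
Taxable wages = $3,193.89 − $223.57 = $2,970.32
Municipal income tax: $2,970.32 × 0.007 = $20.79
Federal withholding: $2,970.32 × 0.1119 = $332.38
State disability insurance: $3,193.89 × 0.0159 = $50.78
OASDI: $3,193.89 × 0.05 = $159.69
Medicare tax: $3,193.89 × 0.0231 = $73.78
Employee stock purchase plan: $156.83
Legal plan premium: $225.19
(Employer's $119.53 toward employee stock purchase plan is not withheld from the employee.)
Total deductions = $223.57 + $20.79 + $332.38 + $50.78 + $159.69 + $73.78 + $156.83 + $225.19 = $1,243.01
Net pay = $3,193.89 − $1,243.01 = $1,950.88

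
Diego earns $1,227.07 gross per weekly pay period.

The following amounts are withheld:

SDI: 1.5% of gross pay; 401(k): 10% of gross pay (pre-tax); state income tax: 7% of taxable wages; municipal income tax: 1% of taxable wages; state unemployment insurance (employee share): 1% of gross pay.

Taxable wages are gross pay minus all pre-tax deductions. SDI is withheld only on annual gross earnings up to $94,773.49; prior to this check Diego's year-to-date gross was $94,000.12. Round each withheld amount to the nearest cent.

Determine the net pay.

$992.14

401(k): $1,227.07 × 0.1 = $122.71
Taxable wages = $1,227.07 − $122.71 = $1,104.36
State income tax: $1,104.36 × 0.07 = $77.31
Municipal income tax: $1,104.36 × 0.01 = $11.04
State unemployment insurance (employee share): $1,227.07 × 0.01 = $12.27
SDI: only $94,773.49 − $94,000.12 = $773.37 of this check is subject → $773.37 × 0.015 = $11.60
Total deductions = $122.71 + $77.31 + $11.04 + $12.27 + $11.60 = $234.93
Net pay = $1,227.07 − $234.93 = $992.14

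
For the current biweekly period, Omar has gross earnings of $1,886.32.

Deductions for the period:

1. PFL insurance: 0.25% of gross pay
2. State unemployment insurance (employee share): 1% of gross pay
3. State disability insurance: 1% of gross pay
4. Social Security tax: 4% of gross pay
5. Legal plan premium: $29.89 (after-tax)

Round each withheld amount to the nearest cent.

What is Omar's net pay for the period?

Social Security tax: $1,886.32 × 0.04 = $75.45
State unemployment insurance (employee share): $1,886.32 × 0.01 = $18.86
State disability insurance: $1,886.32 × 0.01 = $18.86
PFL insurance: $1,886.32 × 0.0025 = $4.72
Legal plan premium: $29.89
Total deductions = $75.45 + $18.86 + $18.86 + $4.72 + $29.89 = $147.78
Net pay = $1,886.32 − $147.78 = $1,738.54

$1,738.54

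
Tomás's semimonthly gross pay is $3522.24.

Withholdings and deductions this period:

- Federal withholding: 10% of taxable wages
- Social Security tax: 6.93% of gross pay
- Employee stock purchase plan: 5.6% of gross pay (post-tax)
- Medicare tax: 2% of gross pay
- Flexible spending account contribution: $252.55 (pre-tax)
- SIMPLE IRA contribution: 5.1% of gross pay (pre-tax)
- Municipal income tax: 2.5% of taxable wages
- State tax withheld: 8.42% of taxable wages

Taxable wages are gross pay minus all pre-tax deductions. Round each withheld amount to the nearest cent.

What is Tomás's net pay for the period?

Flexible spending account contribution: $252.55
SIMPLE IRA contribution: $3522.24 × 0.051 = $179.63
Pre-tax total = $252.55 + $179.63 = $432.18
Taxable wages = $3522.24 − $432.18 = $3090.06
State tax withheld: $3090.06 × 0.0842 = $260.18
Federal withholding: $3090.06 × 0.1 = $309.01
Municipal income tax: $3090.06 × 0.025 = $77.25
Social Security tax: $3522.24 × 0.0693 = $244.09
Medicare tax: $3522.24 × 0.02 = $70.44
Employee stock purchase plan: $3522.24 × 0.056 = $197.25
Total deductions = $252.55 + $179.63 + $260.18 + $309.01 + $77.25 + $244.09 + $70.44 + $197.25 = $1590.40
Net pay = $3522.24 − $1590.40 = $1931.84

$1931.84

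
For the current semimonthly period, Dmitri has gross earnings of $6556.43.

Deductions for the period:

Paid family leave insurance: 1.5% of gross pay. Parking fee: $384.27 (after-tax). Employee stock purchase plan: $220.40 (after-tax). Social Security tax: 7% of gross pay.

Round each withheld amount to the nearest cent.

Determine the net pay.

Social Security tax: $6556.43 × 0.07 = $458.95
Paid family leave insurance: $6556.43 × 0.015 = $98.35
Parking fee: $384.27
Employee stock purchase plan: $220.40
Total deductions = $458.95 + $98.35 + $384.27 + $220.40 = $1161.97
Net pay = $6556.43 − $1161.97 = $5394.46

$5394.46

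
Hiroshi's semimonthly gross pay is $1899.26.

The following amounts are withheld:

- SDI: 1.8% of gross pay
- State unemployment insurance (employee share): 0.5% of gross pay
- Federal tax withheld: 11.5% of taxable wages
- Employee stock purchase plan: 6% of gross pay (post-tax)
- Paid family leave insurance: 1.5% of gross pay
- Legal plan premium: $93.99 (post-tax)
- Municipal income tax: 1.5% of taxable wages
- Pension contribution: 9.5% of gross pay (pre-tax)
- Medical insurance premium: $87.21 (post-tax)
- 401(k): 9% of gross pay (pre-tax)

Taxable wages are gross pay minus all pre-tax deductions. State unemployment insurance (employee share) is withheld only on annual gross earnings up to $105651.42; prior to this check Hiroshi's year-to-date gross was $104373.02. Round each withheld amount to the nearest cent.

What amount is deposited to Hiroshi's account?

401(k): $1899.26 × 0.09 = $170.93
Pension contribution: $1899.26 × 0.095 = $180.43
Pre-tax total = $170.93 + $180.43 = $351.36
Taxable wages = $1899.26 − $351.36 = $1547.90
Federal tax withheld: $1547.90 × 0.115 = $178.01
Municipal income tax: $1547.90 × 0.015 = $23.22
Paid family leave insurance: $1899.26 × 0.015 = $28.49
SDI: $1899.26 × 0.018 = $34.19
State unemployment insurance (employee share): only $105651.42 − $104373.02 = $1278.40 of this check is subject → $1278.40 × 0.005 = $6.39
Medical insurance premium: $87.21
Legal plan premium: $93.99
Employee stock purchase plan: $1899.26 × 0.06 = $113.96
Total deductions = $170.93 + $180.43 + $178.01 + $23.22 + $28.49 + $34.19 + $6.39 + $87.21 + $93.99 + $113.96 = $916.82
Net pay = $1899.26 − $916.82 = $982.44

$982.44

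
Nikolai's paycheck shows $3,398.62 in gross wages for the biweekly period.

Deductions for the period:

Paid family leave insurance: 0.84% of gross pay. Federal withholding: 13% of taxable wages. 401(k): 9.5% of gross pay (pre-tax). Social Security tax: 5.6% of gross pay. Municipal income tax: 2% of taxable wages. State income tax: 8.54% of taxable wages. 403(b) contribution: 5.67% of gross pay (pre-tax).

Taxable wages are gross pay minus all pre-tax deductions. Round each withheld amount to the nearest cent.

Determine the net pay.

$1,985.51

401(k): $3,398.62 × 0.095 = $322.87
403(b) contribution: $3,398.62 × 0.0567 = $192.70
Pre-tax total = $322.87 + $192.70 = $515.57
Taxable wages = $3,398.62 − $515.57 = $2,883.05
Federal withholding: $2,883.05 × 0.13 = $374.80
State income tax: $2,883.05 × 0.0854 = $246.21
Municipal income tax: $2,883.05 × 0.02 = $57.66
Paid family leave insurance: $3,398.62 × 0.0084 = $28.55
Social Security tax: $3,398.62 × 0.056 = $190.32
Total deductions = $322.87 + $192.70 + $374.80 + $246.21 + $57.66 + $28.55 + $190.32 = $1,413.11
Net pay = $3,398.62 − $1,413.11 = $1,985.51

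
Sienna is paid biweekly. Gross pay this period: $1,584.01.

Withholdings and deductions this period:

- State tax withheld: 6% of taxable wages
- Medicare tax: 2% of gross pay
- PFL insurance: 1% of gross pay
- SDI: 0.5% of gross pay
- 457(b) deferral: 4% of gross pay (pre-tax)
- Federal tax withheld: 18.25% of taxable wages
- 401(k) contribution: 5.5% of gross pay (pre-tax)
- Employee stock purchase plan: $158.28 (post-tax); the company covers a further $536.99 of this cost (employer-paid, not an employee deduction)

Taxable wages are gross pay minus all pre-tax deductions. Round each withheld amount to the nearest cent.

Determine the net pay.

457(b) deferral: $1,584.01 × 0.04 = $63.36
401(k) contribution: $1,584.01 × 0.055 = $87.12
Pre-tax total = $63.36 + $87.12 = $150.48
Taxable wages = $1,584.01 − $150.48 = $1,433.53
State tax withheld: $1,433.53 × 0.06 = $86.01
Federal tax withheld: $1,433.53 × 0.1825 = $261.62
SDI: $1,584.01 × 0.005 = $7.92
Medicare tax: $1,584.01 × 0.02 = $31.68
PFL insurance: $1,584.01 × 0.01 = $15.84
Employee stock purchase plan: $158.28
(Employer's $536.99 toward employee stock purchase plan is not withheld from the employee.)
Total deductions = $63.36 + $87.12 + $86.01 + $261.62 + $7.92 + $31.68 + $15.84 + $158.28 = $711.83
Net pay = $1,584.01 − $711.83 = $872.18

$872.18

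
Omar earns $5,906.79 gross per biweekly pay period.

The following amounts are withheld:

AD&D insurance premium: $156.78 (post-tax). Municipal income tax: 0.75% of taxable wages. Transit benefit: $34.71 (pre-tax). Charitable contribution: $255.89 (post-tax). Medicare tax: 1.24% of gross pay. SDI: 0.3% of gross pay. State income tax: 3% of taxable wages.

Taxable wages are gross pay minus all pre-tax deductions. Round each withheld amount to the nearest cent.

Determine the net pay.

$5,148.25

Transit benefit: $34.71
Taxable wages = $5,906.79 − $34.71 = $5,872.08
State income tax: $5,872.08 × 0.03 = $176.16
Municipal income tax: $5,872.08 × 0.0075 = $44.04
Medicare tax: $5,906.79 × 0.0124 = $73.24
SDI: $5,906.79 × 0.003 = $17.72
AD&D insurance premium: $156.78
Charitable contribution: $255.89
Total deductions = $34.71 + $176.16 + $44.04 + $73.24 + $17.72 + $156.78 + $255.89 = $758.54
Net pay = $5,906.79 − $758.54 = $5,148.25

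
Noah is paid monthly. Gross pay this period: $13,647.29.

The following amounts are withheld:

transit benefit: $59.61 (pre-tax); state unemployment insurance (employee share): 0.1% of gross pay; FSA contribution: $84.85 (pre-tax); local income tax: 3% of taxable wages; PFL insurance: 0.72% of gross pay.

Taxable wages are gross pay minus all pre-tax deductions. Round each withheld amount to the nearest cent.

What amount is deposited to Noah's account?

Transit benefit: $59.61
FSA contribution: $84.85
Pre-tax total = $59.61 + $84.85 = $144.46
Taxable wages = $13,647.29 − $144.46 = $13,502.83
Local income tax: $13,502.83 × 0.03 = $405.08
PFL insurance: $13,647.29 × 0.0072 = $98.26
State unemployment insurance (employee share): $13,647.29 × 0.001 = $13.65
Total deductions = $59.61 + $84.85 + $405.08 + $98.26 + $13.65 = $661.45
Net pay = $13,647.29 − $661.45 = $12,985.84

$12,985.84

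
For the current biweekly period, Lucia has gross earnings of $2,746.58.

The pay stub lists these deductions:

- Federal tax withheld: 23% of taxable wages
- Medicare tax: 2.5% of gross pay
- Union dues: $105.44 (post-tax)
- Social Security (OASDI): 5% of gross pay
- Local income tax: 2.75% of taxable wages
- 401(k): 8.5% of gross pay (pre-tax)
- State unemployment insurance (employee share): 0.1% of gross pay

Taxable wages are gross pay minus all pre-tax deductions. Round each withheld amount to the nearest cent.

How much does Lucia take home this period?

$1,551.81

401(k): $2,746.58 × 0.085 = $233.46
Taxable wages = $2,746.58 − $233.46 = $2,513.12
Federal tax withheld: $2,513.12 × 0.23 = $578.02
Local income tax: $2,513.12 × 0.0275 = $69.11
State unemployment insurance (employee share): $2,746.58 × 0.001 = $2.75
Medicare tax: $2,746.58 × 0.025 = $68.66
Social Security (OASDI): $2,746.58 × 0.05 = $137.33
Union dues: $105.44
Total deductions = $233.46 + $578.02 + $69.11 + $2.75 + $68.66 + $137.33 + $105.44 = $1,194.77
Net pay = $2,746.58 − $1,194.77 = $1,551.81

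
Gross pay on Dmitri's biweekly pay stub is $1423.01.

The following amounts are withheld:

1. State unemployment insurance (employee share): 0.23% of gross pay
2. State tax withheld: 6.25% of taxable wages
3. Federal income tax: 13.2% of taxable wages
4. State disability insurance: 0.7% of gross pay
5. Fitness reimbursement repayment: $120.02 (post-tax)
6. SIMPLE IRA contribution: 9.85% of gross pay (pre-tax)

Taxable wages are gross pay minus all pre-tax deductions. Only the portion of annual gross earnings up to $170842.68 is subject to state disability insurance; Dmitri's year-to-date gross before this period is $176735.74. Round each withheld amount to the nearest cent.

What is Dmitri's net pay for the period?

$910.04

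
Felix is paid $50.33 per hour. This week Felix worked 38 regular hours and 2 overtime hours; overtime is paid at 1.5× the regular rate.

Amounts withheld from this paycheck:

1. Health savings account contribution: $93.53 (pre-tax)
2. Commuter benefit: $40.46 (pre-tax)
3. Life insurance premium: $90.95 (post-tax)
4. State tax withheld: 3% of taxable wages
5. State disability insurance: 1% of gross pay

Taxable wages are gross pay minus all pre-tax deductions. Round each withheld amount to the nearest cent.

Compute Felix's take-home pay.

$1,760.06

Regular pay: 38 × $50.33 = $1,912.54
Overtime pay: 2 × $50.33 × 1.5 = $150.99
Gross pay = $1,912.54 + $150.99 = $2,063.53
Commuter benefit: $40.46
Health savings account contribution: $93.53
Pre-tax total = $40.46 + $93.53 = $133.99
Taxable wages = $2,063.53 − $133.99 = $1,929.54
State tax withheld: $1,929.54 × 0.03 = $57.89
State disability insurance: $2,063.53 × 0.01 = $20.64
Life insurance premium: $90.95
Total deductions = $40.46 + $93.53 + $57.89 + $20.64 + $90.95 = $303.47
Net pay = $2,063.53 − $303.47 = $1,760.06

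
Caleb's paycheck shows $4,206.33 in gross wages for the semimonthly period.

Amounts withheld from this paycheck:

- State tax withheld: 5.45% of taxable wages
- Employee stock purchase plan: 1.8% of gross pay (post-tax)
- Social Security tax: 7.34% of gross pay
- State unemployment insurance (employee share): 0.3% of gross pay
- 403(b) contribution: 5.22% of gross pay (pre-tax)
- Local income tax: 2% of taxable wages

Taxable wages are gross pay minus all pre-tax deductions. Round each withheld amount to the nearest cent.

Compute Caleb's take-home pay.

$3,292.67

403(b) contribution: $4,206.33 × 0.0522 = $219.57
Taxable wages = $4,206.33 − $219.57 = $3,986.76
State tax withheld: $3,986.76 × 0.0545 = $217.28
Local income tax: $3,986.76 × 0.02 = $79.74
State unemployment insurance (employee share): $4,206.33 × 0.003 = $12.62
Social Security tax: $4,206.33 × 0.0734 = $308.74
Employee stock purchase plan: $4,206.33 × 0.018 = $75.71
Total deductions = $219.57 + $217.28 + $79.74 + $12.62 + $308.74 + $75.71 = $913.66
Net pay = $4,206.33 − $913.66 = $3,292.67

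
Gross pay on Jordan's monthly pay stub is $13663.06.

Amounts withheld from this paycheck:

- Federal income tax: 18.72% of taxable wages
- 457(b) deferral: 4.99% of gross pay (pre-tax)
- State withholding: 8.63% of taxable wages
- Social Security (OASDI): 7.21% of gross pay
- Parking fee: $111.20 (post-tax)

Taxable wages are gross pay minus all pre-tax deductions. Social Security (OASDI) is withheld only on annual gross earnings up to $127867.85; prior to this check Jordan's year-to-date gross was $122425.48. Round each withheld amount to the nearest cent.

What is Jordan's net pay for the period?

$8927.31

457(b) deferral: $13663.06 × 0.0499 = $681.79
Taxable wages = $13663.06 − $681.79 = $12981.27
Federal income tax: $12981.27 × 0.1872 = $2430.09
State withholding: $12981.27 × 0.0863 = $1120.28
Social Security (OASDI): only $127867.85 − $122425.48 = $5442.37 of this check is subject → $5442.37 × 0.0721 = $392.39
Parking fee: $111.20
Total deductions = $681.79 + $2430.09 + $1120.28 + $392.39 + $111.20 = $4735.75
Net pay = $13663.06 − $4735.75 = $8927.31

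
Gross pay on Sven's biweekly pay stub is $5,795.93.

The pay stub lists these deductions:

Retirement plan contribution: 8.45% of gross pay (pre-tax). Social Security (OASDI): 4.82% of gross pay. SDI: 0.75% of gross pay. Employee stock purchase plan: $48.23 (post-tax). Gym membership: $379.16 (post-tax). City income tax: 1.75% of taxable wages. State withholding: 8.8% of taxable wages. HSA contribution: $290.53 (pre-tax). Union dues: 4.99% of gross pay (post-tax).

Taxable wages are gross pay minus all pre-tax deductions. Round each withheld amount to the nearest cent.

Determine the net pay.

HSA contribution: $290.53
Retirement plan contribution: $5,795.93 × 0.0845 = $489.76
Pre-tax total = $290.53 + $489.76 = $780.29
Taxable wages = $5,795.93 − $780.29 = $5,015.64
City income tax: $5,015.64 × 0.0175 = $87.77
State withholding: $5,015.64 × 0.088 = $441.38
SDI: $5,795.93 × 0.0075 = $43.47
Social Security (OASDI): $5,795.93 × 0.0482 = $279.36
Gym membership: $379.16
Union dues: $5,795.93 × 0.0499 = $289.22
Employee stock purchase plan: $48.23
Total deductions = $290.53 + $489.76 + $87.77 + $441.38 + $43.47 + $279.36 + $379.16 + $289.22 + $48.23 = $2,348.88
Net pay = $5,795.93 − $2,348.88 = $3,447.05

$3,447.05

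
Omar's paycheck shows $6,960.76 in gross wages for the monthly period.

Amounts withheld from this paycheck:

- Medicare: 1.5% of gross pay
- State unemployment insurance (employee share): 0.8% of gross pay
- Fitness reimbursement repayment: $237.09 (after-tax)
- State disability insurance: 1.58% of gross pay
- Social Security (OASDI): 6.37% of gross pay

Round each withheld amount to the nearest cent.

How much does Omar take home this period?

$6,010.19

State unemployment insurance (employee share): $6,960.76 × 0.008 = $55.69
Medicare: $6,960.76 × 0.015 = $104.41
Social Security (OASDI): $6,960.76 × 0.0637 = $443.40
State disability insurance: $6,960.76 × 0.0158 = $109.98
Fitness reimbursement repayment: $237.09
Total deductions = $55.69 + $104.41 + $443.40 + $109.98 + $237.09 = $950.57
Net pay = $6,960.76 − $950.57 = $6,010.19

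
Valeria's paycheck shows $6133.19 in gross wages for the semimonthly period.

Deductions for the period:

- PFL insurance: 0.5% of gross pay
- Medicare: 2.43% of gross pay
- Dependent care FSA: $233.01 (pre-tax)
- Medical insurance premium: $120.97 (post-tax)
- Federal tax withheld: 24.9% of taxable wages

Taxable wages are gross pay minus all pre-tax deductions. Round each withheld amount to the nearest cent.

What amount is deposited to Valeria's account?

$4130.36

Dependent care FSA: $233.01
Taxable wages = $6133.19 − $233.01 = $5900.18
Federal tax withheld: $5900.18 × 0.249 = $1469.14
Medicare: $6133.19 × 0.0243 = $149.04
PFL insurance: $6133.19 × 0.005 = $30.67
Medical insurance premium: $120.97
Total deductions = $233.01 + $1469.14 + $149.04 + $30.67 + $120.97 = $2002.83
Net pay = $6133.19 − $2002.83 = $4130.36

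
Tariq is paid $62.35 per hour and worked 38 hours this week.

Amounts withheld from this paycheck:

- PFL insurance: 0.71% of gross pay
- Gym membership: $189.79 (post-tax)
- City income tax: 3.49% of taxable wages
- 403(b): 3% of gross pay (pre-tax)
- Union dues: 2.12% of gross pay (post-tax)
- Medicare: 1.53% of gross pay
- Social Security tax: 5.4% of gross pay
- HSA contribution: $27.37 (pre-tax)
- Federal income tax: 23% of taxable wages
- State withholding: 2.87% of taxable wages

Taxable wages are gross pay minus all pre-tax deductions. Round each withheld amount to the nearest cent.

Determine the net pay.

$1,183.10

Gross pay: 38 × $62.35 = $2,369.30
403(b): $2,369.30 × 0.03 = $71.08
HSA contribution: $27.37
Pre-tax total = $71.08 + $27.37 = $98.45
Taxable wages = $2,369.30 − $98.45 = $2,270.85
Federal income tax: $2,270.85 × 0.23 = $522.30
City income tax: $2,270.85 × 0.0349 = $79.25
State withholding: $2,270.85 × 0.0287 = $65.17
PFL insurance: $2,369.30 × 0.0071 = $16.82
Medicare: $2,369.30 × 0.0153 = $36.25
Social Security tax: $2,369.30 × 0.054 = $127.94
Union dues: $2,369.30 × 0.0212 = $50.23
Gym membership: $189.79
Total deductions = $71.08 + $27.37 + $522.30 + $79.25 + $65.17 + $16.82 + $36.25 + $127.94 + $50.23 + $189.79 = $1,186.20
Net pay = $2,369.30 − $1,186.20 = $1,183.10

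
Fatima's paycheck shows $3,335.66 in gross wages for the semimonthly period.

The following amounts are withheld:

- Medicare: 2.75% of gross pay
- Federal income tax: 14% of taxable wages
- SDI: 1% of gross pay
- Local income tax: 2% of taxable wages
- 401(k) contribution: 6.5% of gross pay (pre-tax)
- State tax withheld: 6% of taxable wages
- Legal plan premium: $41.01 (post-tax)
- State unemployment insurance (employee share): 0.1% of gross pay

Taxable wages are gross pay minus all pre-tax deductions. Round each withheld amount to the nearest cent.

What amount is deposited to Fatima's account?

401(k) contribution: $3,335.66 × 0.065 = $216.82
Taxable wages = $3,335.66 − $216.82 = $3,118.84
Local income tax: $3,118.84 × 0.02 = $62.38
Federal income tax: $3,118.84 × 0.14 = $436.64
State tax withheld: $3,118.84 × 0.06 = $187.13
SDI: $3,335.66 × 0.01 = $33.36
Medicare: $3,335.66 × 0.0275 = $91.73
State unemployment insurance (employee share): $3,335.66 × 0.001 = $3.34
Legal plan premium: $41.01
Total deductions = $216.82 + $62.38 + $436.64 + $187.13 + $33.36 + $91.73 + $3.34 + $41.01 = $1,072.41
Net pay = $3,335.66 − $1,072.41 = $2,263.25

$2,263.25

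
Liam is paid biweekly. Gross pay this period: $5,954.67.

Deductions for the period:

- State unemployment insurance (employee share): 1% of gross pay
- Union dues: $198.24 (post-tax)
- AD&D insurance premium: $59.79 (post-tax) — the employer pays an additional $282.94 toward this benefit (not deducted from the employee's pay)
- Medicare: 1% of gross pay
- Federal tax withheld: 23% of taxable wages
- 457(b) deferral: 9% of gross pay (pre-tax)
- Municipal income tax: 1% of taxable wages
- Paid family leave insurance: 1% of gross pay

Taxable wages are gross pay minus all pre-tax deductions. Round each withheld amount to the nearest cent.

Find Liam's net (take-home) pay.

457(b) deferral: $5,954.67 × 0.09 = $535.92
Taxable wages = $5,954.67 − $535.92 = $5,418.75
Federal tax withheld: $5,418.75 × 0.23 = $1,246.31
Municipal income tax: $5,418.75 × 0.01 = $54.19
Paid family leave insurance: $5,954.67 × 0.01 = $59.55
Medicare: $5,954.67 × 0.01 = $59.55
State unemployment insurance (employee share): $5,954.67 × 0.01 = $59.55
AD&D insurance premium: $59.79
Union dues: $198.24
(Employer's $282.94 toward AD&D insurance premium is not withheld from the employee.)
Total deductions = $535.92 + $1,246.31 + $54.19 + $59.55 + $59.55 + $59.55 + $59.79 + $198.24 = $2,273.10
Net pay = $5,954.67 − $2,273.10 = $3,681.57

$3,681.57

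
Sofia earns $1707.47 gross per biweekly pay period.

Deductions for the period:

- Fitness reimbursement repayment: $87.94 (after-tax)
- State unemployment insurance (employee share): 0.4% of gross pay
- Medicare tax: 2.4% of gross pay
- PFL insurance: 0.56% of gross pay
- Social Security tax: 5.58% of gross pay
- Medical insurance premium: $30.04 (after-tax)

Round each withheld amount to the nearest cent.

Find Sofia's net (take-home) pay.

$1436.84

PFL insurance: $1707.47 × 0.0056 = $9.56
Medicare tax: $1707.47 × 0.024 = $40.98
State unemployment insurance (employee share): $1707.47 × 0.004 = $6.83
Social Security tax: $1707.47 × 0.0558 = $95.28
Fitness reimbursement repayment: $87.94
Medical insurance premium: $30.04
Total deductions = $9.56 + $40.98 + $6.83 + $95.28 + $87.94 + $30.04 = $270.63
Net pay = $1707.47 − $270.63 = $1436.84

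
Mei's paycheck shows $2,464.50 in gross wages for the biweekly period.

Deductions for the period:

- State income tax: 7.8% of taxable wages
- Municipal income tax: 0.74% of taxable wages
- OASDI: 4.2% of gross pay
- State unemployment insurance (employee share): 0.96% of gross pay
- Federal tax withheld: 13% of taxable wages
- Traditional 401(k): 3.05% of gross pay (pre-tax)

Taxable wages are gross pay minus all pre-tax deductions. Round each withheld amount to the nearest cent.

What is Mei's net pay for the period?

Traditional 401(k): $2,464.50 × 0.0305 = $75.17
Taxable wages = $2,464.50 − $75.17 = $2,389.33
Municipal income tax: $2,389.33 × 0.0074 = $17.68
Federal tax withheld: $2,389.33 × 0.13 = $310.61
State income tax: $2,389.33 × 0.078 = $186.37
State unemployment insurance (employee share): $2,464.50 × 0.0096 = $23.66
OASDI: $2,464.50 × 0.042 = $103.51
Total deductions = $75.17 + $17.68 + $310.61 + $186.37 + $23.66 + $103.51 = $717.00
Net pay = $2,464.50 − $717.00 = $1,747.50

$1,747.50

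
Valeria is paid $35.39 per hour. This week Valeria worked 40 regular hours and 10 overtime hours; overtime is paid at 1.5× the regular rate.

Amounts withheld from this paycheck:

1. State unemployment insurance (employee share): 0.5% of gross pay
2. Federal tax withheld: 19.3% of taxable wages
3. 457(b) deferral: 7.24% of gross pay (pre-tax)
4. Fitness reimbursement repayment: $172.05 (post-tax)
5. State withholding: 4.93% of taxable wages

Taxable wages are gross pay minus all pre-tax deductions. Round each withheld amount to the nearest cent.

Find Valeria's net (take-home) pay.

Regular pay: 40 × $35.39 = $1,415.60
Overtime pay: 10 × $35.39 × 1.5 = $530.85
Gross pay = $1,415.60 + $530.85 = $1,946.45
457(b) deferral: $1,946.45 × 0.0724 = $140.92
Taxable wages = $1,946.45 − $140.92 = $1,805.53
State withholding: $1,805.53 × 0.0493 = $89.01
Federal tax withheld: $1,805.53 × 0.193 = $348.47
State unemployment insurance (employee share): $1,946.45 × 0.005 = $9.73
Fitness reimbursement repayment: $172.05
Total deductions = $140.92 + $89.01 + $348.47 + $9.73 + $172.05 = $760.18
Net pay = $1,946.45 − $760.18 = $1,186.27

$1,186.27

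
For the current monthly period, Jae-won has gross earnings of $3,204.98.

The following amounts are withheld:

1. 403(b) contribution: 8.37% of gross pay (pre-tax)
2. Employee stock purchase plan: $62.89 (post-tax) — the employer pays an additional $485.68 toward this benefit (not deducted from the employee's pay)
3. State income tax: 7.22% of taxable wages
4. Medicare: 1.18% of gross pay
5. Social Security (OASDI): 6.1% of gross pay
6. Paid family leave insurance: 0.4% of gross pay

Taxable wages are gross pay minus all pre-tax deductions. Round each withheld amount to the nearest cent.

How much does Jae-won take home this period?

$2,415.66

403(b) contribution: $3,204.98 × 0.0837 = $268.26
Taxable wages = $3,204.98 − $268.26 = $2,936.72
State income tax: $2,936.72 × 0.0722 = $212.03
Paid family leave insurance: $3,204.98 × 0.004 = $12.82
Medicare: $3,204.98 × 0.0118 = $37.82
Social Security (OASDI): $3,204.98 × 0.061 = $195.50
Employee stock purchase plan: $62.89
(Employer's $485.68 toward employee stock purchase plan is not withheld from the employee.)
Total deductions = $268.26 + $212.03 + $12.82 + $37.82 + $195.50 + $62.89 = $789.32
Net pay = $3,204.98 − $789.32 = $2,415.66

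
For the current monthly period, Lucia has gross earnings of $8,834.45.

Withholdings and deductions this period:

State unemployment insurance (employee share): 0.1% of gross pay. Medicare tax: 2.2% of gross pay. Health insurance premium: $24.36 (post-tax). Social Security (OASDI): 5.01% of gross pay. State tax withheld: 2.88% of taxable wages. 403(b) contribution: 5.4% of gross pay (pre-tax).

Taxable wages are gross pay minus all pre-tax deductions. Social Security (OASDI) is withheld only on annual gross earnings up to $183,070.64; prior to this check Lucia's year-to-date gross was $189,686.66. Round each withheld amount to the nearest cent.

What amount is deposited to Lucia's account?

$7,889.15

403(b) contribution: $8,834.45 × 0.054 = $477.06
Taxable wages = $8,834.45 − $477.06 = $8,357.39
State tax withheld: $8,357.39 × 0.0288 = $240.69
Social Security (OASDI): annual cap $183,070.64 already reached (YTD $189,686.66), so $0.00
Medicare tax: $8,834.45 × 0.022 = $194.36
State unemployment insurance (employee share): $8,834.45 × 0.001 = $8.83
Health insurance premium: $24.36
Total deductions = $477.06 + $240.69 + $0.00 + $194.36 + $8.83 + $24.36 = $945.30
Net pay = $8,834.45 − $945.30 = $7,889.15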